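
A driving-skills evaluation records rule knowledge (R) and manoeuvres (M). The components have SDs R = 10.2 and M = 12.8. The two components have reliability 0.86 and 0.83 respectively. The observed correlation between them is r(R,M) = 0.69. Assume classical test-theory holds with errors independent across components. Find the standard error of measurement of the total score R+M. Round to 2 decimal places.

6.51

Var(total) = 267.88 + 180.173 = 448.053.
True-score variance = 225.462 + 180.173 = 405.634, so reliability = 0.9053.
Error variance = 448.053 − 405.634 = 42.4184; SEM = √42.4184 = 6.51.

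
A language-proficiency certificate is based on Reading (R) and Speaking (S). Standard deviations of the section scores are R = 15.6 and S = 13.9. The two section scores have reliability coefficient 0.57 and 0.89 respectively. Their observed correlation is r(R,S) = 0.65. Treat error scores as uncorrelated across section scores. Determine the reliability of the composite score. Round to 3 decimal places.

0.825

Var(R+S) = 15.6² + 13.9² + 2·[15.6·13.9·0.65] = 436.57 + 281.892 = 718.462.
Under uncorrelated errors the observed covariances equal the true-score covariances, so only the own-variance terms attenuate.
True-score variance = [15.6²·0.57 + 13.9²·0.89] + 281.892 = 310.672 + 281.892 = 592.564.
Reliability = 592.564 / 718.462 = 0.825.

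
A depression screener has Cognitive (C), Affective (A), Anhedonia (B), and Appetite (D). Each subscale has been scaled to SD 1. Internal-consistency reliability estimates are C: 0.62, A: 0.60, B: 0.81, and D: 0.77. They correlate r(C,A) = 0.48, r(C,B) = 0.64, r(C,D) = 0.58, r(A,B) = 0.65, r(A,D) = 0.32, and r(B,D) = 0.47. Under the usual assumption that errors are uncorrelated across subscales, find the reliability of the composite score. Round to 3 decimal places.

Var(C+A+B+D) = 4 + 2·[0.48 + 0.64 + 0.58 + 0.65 + 0.32 + 0.47] = 4 + 6.28 = 10.28.
Because errors are independent across components, Cov(Tᵢ,Tⱼ) = Cov(Xᵢ,Xⱼ); the off-diagonal part of the true-score variance is the same as above.
True-score variance = [0.62 + 0.60 + 0.81 + 0.77] + 6.28 = 2.8 + 6.28 = 9.08.
Reliability = 9.08 / 10.28 = 0.883.

0.883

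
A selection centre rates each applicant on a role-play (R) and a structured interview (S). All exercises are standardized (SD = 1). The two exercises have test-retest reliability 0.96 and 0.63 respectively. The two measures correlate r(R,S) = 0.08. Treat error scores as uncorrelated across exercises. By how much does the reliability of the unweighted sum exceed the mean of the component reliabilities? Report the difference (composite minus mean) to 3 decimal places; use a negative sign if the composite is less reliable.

0.015

Var(sum) = 2 + 0.16 = 2.16; true-score variance = 1.59 + 0.16 = 1.75; composite reliability = 0.8102.
Mean component reliability = 0.7950.
Difference = 0.8102 − 0.7950 = 0.015.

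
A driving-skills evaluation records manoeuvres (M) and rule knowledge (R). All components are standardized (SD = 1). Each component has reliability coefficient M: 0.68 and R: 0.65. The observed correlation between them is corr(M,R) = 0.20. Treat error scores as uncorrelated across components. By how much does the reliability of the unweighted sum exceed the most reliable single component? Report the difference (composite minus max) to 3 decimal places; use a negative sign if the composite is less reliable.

0.041

Var(sum) = 2 + 0.4 = 2.4; true-score variance = 1.33 + 0.4 = 1.73; composite reliability = 0.7208.
Max component reliability = 0.6800.
Difference = 0.7208 − 0.6800 = 0.041.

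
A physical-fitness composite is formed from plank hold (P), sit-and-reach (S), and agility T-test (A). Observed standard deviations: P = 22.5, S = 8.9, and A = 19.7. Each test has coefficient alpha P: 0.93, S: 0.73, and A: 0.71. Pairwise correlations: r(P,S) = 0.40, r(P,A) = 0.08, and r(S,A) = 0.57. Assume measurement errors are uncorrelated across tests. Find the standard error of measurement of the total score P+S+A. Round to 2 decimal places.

13.01

Var(total) = 973.55 + 430.996 = 1404.55.
True-score variance = 804.18 + 430.996 = 1235.18, so reliability = 0.8794.
Error variance = 1404.55 − 1235.18 = 169.37; SEM = √169.37 = 13.01.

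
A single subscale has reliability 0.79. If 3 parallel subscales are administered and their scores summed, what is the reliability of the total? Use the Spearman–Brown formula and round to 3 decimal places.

ρ_k = kρ / (1 + (k−1)ρ) = 3·0.79 / (1 + 2·0.79) = 2.370 / 2.580 = 0.919.

0.919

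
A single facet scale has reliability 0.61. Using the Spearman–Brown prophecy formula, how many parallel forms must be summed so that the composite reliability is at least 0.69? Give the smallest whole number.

2

k ≥ ρ*(1−ρ₁)/(ρ₁(1−ρ*)) = 0.69·0.39 / (0.61·0.31) = 1.423.
Smallest integer k = 2.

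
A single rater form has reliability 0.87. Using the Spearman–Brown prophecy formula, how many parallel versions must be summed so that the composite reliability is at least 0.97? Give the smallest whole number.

5

k ≥ ρ*(1−ρ₁)/(ρ₁(1−ρ*)) = 0.97·0.13 / (0.87·0.03) = 4.831.
Smallest integer k = 5.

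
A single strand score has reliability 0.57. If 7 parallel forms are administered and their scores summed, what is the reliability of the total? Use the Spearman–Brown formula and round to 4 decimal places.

ρ_k = kρ / (1 + (k−1)ρ) = 7·0.57 / (1 + 6·0.57) = 3.990 / 4.420 = 0.9027.

0.9027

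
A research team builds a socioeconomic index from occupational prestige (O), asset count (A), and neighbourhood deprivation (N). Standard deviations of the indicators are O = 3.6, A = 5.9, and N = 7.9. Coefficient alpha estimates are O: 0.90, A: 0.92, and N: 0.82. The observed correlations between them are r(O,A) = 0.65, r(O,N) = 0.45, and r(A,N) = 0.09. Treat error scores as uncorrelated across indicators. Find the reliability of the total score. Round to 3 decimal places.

0.911

Var(O+A+N) = 3.6² + 5.9² + 7.9² + 2·[3.6·5.9·0.65 + 3.6·7.9·0.45 + 5.9·7.9·0.09] = 110.18 + 61.5978 = 171.778.
With uncorrelated errors the cross-covariances are all true-score covariance, so they carry over unchanged; only the diagonal terms shrink to ρᵢσᵢ².
True-score variance = [3.6²·0.90 + 5.9²·0.92 + 7.9²·0.82] + 61.5978 = 94.8654 + 61.5978 = 156.463.
Reliability = 156.463 / 171.778 = 0.911.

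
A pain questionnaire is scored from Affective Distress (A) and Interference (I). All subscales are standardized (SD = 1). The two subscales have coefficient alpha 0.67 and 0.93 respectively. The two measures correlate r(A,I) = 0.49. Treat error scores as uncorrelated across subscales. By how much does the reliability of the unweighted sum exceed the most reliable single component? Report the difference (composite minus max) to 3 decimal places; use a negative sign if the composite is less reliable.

-0.064

Var(sum) = 2 + 0.98 = 2.98; true-score variance = 1.6 + 0.98 = 2.58; composite reliability = 0.8658.
Max component reliability = 0.9300.
Difference = 0.8658 − 0.9300 = -0.064.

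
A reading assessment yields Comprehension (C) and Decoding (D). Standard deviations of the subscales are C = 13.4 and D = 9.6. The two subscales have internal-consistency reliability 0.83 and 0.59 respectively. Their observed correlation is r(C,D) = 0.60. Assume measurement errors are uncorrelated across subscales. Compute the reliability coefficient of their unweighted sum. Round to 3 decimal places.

Var(C+D) = 13.4² + 9.6² + 2·[13.4·9.6·0.60] = 271.72 + 154.368 = 426.088.
With uncorrelated errors the cross-covariances are all true-score covariance, so they carry over unchanged; only the diagonal terms shrink to ρᵢσᵢ².
True-score variance = [13.4²·0.83 + 9.6²·0.59] + 154.368 = 203.409 + 154.368 = 357.777.
Reliability = 357.777 / 426.088 = 0.840.

0.840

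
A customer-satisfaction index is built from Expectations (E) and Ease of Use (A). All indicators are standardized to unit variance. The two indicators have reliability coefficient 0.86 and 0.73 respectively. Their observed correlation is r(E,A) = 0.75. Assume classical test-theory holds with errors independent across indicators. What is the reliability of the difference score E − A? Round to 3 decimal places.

Var(E−A) = 1 + 1 − 2·0.75 = 2 − 1.5 = 0.5.
Because errors are independent across components, Cov(Tᵢ,Tⱼ) = Cov(Xᵢ,Xⱼ); the off-diagonal part of the true-score variance is the same as above.
True-score variance = [0.86 + 0.73] − 1.5 = 1.59 − 1.5 = 0.09.
Reliability = 0.09 / 0.5 = 0.180.

0.180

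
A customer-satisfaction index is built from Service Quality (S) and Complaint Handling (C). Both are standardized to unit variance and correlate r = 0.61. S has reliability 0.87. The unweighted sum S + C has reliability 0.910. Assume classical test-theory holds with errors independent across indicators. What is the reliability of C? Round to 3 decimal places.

0.840

Var(S+C) = 2 + 2·0.61 = 3.220.
True-score variance = ρ_S + ρ_C + 2·0.61, so 0.910 = (0.87 + ρ_C + 1.22) / 3.220.
ρ_C = 0.910·3.220 − 0.87 − 1.22 = 0.840.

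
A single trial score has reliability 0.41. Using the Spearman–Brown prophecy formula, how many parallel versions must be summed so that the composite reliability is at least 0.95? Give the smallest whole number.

k ≥ ρ*(1−ρ₁)/(ρ₁(1−ρ*)) = 0.95·0.59 / (0.41·0.05) = 27.341.
Smallest integer k = 28.

28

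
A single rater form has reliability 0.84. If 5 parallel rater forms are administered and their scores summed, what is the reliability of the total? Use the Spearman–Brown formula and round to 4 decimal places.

0.9633

ρ_k = kρ / (1 + (k−1)ρ) = 5·0.84 / (1 + 4·0.84) = 4.200 / 4.360 = 0.9633.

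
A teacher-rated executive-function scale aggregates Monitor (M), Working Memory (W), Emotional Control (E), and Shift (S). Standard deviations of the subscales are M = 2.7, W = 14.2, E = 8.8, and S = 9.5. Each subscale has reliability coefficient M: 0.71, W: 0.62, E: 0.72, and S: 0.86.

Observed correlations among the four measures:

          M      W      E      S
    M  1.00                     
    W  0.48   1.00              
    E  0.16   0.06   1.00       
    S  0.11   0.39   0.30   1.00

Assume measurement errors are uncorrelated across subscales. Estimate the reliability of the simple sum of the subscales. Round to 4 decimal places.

Var(M+W+E+S) = 2.7² + 14.2² + 8.8² + 9.5² + 2·[2.7·14.2·0.48 + 2.7·8.8·0.16 + 2.7·9.5·0.11 + 14.2·8.8·0.06 + 14.2·9.5·0.39 + 8.8·9.5·0.30] = 376.62 + 220.43 = 597.05.
Under uncorrelated errors the observed covariances equal the true-score covariances, so only the own-variance terms attenuate.
True-score variance = [2.7²·0.71 + 14.2²·0.62 + 8.8²·0.72 + 9.5²·0.86] + 220.43 = 263.565 + 220.43 = 483.994.
Reliability = 483.994 / 597.05 = 0.8106.

0.8106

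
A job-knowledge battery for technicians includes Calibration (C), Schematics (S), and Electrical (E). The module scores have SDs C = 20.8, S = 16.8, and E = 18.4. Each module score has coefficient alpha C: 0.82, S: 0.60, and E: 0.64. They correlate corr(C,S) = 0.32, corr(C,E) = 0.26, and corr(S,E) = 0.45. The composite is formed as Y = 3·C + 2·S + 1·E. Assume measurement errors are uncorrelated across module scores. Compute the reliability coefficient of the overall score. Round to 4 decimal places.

Var(Y) = 3²·20.8² + 2²·16.8² + 18.4² + 2·[6·20.8·16.8·0.32 + 3·20.8·18.4·0.26 + 2·16.8·18.4·0.45] = 5361.28 + 2495.31 = 7856.59.
Because errors are independent across components, Cov(Tᵢ,Tⱼ) = Cov(Xᵢ,Xⱼ); the off-diagonal part of the true-score variance is the same as above.
True-score variance = [3²·20.8²·0.82 + 2²·16.8²·0.60 + 18.4²·0.64] + 2495.31 = 4086.94 + 2495.31 = 6582.25.
Reliability = 6582.25 / 7856.59 = 0.8378.

0.8378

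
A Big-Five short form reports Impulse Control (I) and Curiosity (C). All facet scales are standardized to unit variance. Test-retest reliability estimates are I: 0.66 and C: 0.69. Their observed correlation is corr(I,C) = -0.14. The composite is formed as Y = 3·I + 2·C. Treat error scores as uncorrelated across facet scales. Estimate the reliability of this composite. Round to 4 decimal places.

0.6201

Var(Y) = 3² + 2² + 2·[6·(-0.14)] = 13 − 1.68 = 11.32.
With uncorrelated errors the cross-covariances are all true-score covariance, so they carry over unchanged; only the diagonal terms shrink to ρᵢσᵢ².
True-score variance = [3²·0.66 + 2²·0.69] − 1.68 = 8.7 − 1.68 = 7.02.
Reliability = 7.02 / 11.32 = 0.6201.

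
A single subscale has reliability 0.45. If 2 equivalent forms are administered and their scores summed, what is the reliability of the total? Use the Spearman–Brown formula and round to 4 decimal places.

0.6207

ρ_k = kρ / (1 + (k−1)ρ) = 2·0.45 / (1 + 1·0.45) = 0.900 / 1.450 = 0.6207.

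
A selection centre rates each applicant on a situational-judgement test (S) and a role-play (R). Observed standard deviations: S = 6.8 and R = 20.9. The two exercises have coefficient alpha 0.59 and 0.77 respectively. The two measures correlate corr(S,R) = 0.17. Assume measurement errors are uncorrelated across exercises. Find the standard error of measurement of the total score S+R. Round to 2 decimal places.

Var(total) = 483.05 + 48.3208 = 531.371.
True-score variance = 363.625 + 48.3208 = 411.946, so reliability = 0.7753.
Error variance = 531.371 − 411.946 = 119.425; SEM = √119.425 = 10.93.

10.93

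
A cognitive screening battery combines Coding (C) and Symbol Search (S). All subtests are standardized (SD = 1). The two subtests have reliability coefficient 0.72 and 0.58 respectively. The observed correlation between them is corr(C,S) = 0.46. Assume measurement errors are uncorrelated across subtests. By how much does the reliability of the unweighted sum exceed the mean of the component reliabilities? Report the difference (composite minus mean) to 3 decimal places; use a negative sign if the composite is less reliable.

Var(sum) = 2 + 0.92 = 2.92; true-score variance = 1.3 + 0.92 = 2.22; composite reliability = 0.7603.
Mean component reliability = 0.6500.
Difference = 0.7603 − 0.6500 = 0.110.

0.110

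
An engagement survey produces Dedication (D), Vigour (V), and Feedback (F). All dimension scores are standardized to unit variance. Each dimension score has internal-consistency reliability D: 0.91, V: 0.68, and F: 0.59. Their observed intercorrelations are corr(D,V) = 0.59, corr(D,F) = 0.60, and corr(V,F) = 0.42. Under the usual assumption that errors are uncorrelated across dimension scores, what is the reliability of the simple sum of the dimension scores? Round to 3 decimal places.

0.868

Var(D+V+F) = 3 + 2·[0.59 + 0.60 + 0.42] = 3 + 3.22 = 6.22.
Because errors are independent across components, Cov(Tᵢ,Tⱼ) = Cov(Xᵢ,Xⱼ); the off-diagonal part of the true-score variance is the same as above.
True-score variance = [0.91 + 0.68 + 0.59] + 3.22 = 2.18 + 3.22 = 5.4.
Reliability = 5.4 / 6.22 = 0.868.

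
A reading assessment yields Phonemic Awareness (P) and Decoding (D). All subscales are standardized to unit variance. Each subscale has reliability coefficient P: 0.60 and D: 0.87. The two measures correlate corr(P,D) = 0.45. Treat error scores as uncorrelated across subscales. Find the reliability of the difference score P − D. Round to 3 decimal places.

Var(P−D) = 1 + 1 − 2·0.45 = 2 − 0.9 = 1.1.
With uncorrelated errors the cross-covariances are all true-score covariance, so they carry over unchanged; only the diagonal terms shrink to ρᵢσᵢ².
True-score variance = [0.60 + 0.87] − 0.9 = 1.47 − 0.9 = 0.57.
Reliability = 0.57 / 1.1 = 0.518.

0.518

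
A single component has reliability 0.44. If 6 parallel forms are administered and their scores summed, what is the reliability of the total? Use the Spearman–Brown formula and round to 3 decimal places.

ρ_k = kρ / (1 + (k−1)ρ) = 6·0.44 / (1 + 5·0.44) = 2.640 / 3.200 = 0.825.

0.825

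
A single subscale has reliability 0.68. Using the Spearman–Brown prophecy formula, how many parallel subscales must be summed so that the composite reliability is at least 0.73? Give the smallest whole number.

k ≥ ρ*(1−ρ₁)/(ρ₁(1−ρ*)) = 0.73·0.32 / (0.68·0.27) = 1.272.
Smallest integer k = 2.

2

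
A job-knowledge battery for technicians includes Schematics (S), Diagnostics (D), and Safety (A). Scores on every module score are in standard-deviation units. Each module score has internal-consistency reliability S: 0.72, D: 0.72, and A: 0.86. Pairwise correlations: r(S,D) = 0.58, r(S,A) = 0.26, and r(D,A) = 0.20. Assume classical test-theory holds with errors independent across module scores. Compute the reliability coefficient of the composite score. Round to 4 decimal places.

Var(S+D+A) = 3 + 2·[0.58 + 0.26 + 0.20] = 3 + 2.08 = 5.08.
Under uncorrelated errors the observed covariances equal the true-score covariances, so only the own-variance terms attenuate.
True-score variance = [0.72 + 0.72 + 0.86] + 2.08 = 2.3 + 2.08 = 4.38.
Reliability = 4.38 / 5.08 = 0.8622.

0.8622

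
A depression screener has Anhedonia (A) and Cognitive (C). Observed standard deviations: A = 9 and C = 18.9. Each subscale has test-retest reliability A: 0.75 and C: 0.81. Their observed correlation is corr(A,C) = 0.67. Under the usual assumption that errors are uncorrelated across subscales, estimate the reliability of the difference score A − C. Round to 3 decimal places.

Var(A−C) = 9² + 18.9² − 2·9·18.9·0.67 = 438.21 − 227.934 = 210.276.
Because errors are independent across components, Cov(Tᵢ,Tⱼ) = Cov(Xᵢ,Xⱼ); the off-diagonal part of the true-score variance is the same as above.
True-score variance = [9²·0.75 + 18.9²·0.81] − 227.934 = 350.09 − 227.934 = 122.156.
Reliability = 122.156 / 210.276 = 0.581.

0.581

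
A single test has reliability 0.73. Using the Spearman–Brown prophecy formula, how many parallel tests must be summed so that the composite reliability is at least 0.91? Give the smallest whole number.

4

k ≥ ρ*(1−ρ₁)/(ρ₁(1−ρ*)) = 0.91·0.27 / (0.73·0.09) = 3.740.
Smallest integer k = 4.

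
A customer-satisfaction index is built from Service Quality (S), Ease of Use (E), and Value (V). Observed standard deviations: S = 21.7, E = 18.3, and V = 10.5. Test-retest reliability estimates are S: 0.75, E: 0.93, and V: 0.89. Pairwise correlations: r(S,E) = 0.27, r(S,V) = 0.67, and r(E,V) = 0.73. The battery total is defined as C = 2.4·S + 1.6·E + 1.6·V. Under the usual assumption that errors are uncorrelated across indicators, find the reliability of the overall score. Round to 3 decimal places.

0.883

Var(C) = 2.4²·21.7² + 1.6²·18.3² + 1.6²·10.5² + 2·[3.84·21.7·18.3·0.27 + 3.84·21.7·10.5·0.67 + 2.56·18.3·10.5·0.73] = 3851.88 + 2714.05 = 6565.94.
Under uncorrelated errors the observed covariances equal the true-score covariances, so only the own-variance terms attenuate.
True-score variance = [2.4²·21.7²·0.75 + 1.6²·18.3²·0.93 + 1.6²·10.5²·0.89] + 2714.05 = 3082.74 + 2714.05 = 5796.8.
Reliability = 5796.8 / 6565.94 = 0.883.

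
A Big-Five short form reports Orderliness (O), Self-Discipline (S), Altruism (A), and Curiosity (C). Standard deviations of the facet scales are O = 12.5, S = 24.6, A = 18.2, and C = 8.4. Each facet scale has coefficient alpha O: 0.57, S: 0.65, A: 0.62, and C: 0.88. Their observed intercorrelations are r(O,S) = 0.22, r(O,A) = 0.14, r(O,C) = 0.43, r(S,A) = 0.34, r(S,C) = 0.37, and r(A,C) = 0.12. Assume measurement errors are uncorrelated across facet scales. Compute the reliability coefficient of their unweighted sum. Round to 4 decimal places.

Var(O+S+A+C) = 12.5² + 24.6² + 18.2² + 8.4² + 2·[12.5·24.6·0.22 + 12.5·18.2·0.14 + 12.5·8.4·0.43 + 24.6·18.2·0.34 + 24.6·8.4·0.37 + 18.2·8.4·0.12] = 1163.21 + 783.354 = 1946.56.
Because errors are independent across components, Cov(Tᵢ,Tⱼ) = Cov(Xᵢ,Xⱼ); the off-diagonal part of the true-score variance is the same as above.
True-score variance = [12.5²·0.57 + 24.6²·0.65 + 18.2²·0.62 + 8.4²·0.88] + 783.354 = 749.878 + 783.354 = 1533.23.
Reliability = 1533.23 / 1946.56 = 0.7877.

0.7877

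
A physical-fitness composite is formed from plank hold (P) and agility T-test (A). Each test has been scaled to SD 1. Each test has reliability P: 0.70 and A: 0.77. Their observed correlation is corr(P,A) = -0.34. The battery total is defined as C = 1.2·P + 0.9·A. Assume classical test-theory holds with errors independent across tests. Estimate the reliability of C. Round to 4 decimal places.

Var(C) = 1.2² + 0.9² + 2·[1.08·(-0.34)] = 2.25 − 0.7344 = 1.5156.
Because errors are independent across components, Cov(Tᵢ,Tⱼ) = Cov(Xᵢ,Xⱼ); the off-diagonal part of the true-score variance is the same as above.
True-score variance = [1.2²·0.70 + 0.9²·0.77] − 0.7344 = 1.6317 − 0.7344 = 0.8973.
Reliability = 0.8973 / 1.5156 = 0.5920.

0.5920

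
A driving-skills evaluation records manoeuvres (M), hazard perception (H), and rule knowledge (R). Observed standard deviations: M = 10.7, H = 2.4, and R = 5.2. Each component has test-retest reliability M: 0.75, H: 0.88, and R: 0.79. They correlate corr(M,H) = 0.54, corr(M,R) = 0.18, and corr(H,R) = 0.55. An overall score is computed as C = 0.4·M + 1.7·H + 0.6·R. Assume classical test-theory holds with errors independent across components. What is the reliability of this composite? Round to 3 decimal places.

Var(C) = 0.4²·10.7² + 1.7²·2.4² + 0.6²·5.2² + 2·[0.68·10.7·2.4·0.54 + 0.24·10.7·5.2·0.18 + 1.02·2.4·5.2·0.55] = 44.6992 + 37.6692 = 82.3684.
With uncorrelated errors the cross-covariances are all true-score covariance, so they carry over unchanged; only the diagonal terms shrink to ρᵢσᵢ².
True-score variance = [0.4²·10.7²·0.75 + 1.7²·2.4²·0.88 + 0.6²·5.2²·0.79] + 37.6692 = 36.0778 + 37.6692 = 73.7471.
Reliability = 73.7471 / 82.3684 = 0.895.

0.895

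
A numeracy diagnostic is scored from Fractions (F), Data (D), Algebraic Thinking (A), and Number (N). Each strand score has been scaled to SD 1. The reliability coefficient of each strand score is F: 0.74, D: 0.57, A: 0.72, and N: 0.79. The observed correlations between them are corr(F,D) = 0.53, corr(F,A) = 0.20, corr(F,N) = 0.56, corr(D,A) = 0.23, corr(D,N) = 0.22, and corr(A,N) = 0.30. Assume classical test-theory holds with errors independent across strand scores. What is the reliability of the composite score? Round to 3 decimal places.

0.854

Var(F+D+A+N) = 4 + 2·[0.53 + 0.20 + 0.56 + 0.23 + 0.22 + 0.30] = 4 + 4.08 = 8.08.
Under uncorrelated errors the observed covariances equal the true-score covariances, so only the own-variance terms attenuate.
True-score variance = [0.74 + 0.57 + 0.72 + 0.79] + 4.08 = 2.82 + 4.08 = 6.9.
Reliability = 6.9 / 8.08 = 0.854.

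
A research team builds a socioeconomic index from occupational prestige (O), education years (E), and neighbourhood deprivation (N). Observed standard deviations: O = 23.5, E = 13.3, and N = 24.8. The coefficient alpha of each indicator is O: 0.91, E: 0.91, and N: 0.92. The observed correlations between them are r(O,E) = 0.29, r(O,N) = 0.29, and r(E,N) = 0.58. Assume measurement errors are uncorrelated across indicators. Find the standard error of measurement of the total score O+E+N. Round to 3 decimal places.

10.716

Var(total) = 1344.18 + 901.917 = 2246.1.
True-score variance = 1229.35 + 901.917 = 2131.27, so reliability = 0.9489.
Error variance = 2246.1 − 2131.27 = 114.826; SEM = √114.826 = 10.716.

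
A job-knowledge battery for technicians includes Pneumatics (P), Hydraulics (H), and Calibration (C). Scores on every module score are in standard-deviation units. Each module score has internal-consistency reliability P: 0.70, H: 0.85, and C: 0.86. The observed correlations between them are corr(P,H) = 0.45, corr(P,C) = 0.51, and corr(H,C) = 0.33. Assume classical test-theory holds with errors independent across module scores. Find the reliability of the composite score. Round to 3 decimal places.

0.894

Var(P+H+C) = 3 + 2·[0.45 + 0.51 + 0.33] = 3 + 2.58 = 5.58.
Under uncorrelated errors the observed covariances equal the true-score covariances, so only the own-variance terms attenuate.
True-score variance = [0.70 + 0.85 + 0.86] + 2.58 = 2.41 + 2.58 = 4.99.
Reliability = 4.99 / 5.58 = 0.894.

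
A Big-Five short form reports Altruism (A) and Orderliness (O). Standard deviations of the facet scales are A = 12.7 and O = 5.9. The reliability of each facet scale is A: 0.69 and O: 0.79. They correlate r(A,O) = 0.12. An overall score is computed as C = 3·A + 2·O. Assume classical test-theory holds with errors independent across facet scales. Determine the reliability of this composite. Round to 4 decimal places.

0.7179

Var(C) = 3²·12.7² + 2²·5.9² + 2·[6·12.7·5.9·0.12] = 1590.85 + 107.899 = 1698.75.
Because errors are independent across components, Cov(Tᵢ,Tⱼ) = Cov(Xᵢ,Xⱼ); the off-diagonal part of the true-score variance is the same as above.
True-score variance = [3²·12.7²·0.69 + 2²·5.9²·0.79] + 107.899 = 1111.61 + 107.899 = 1219.51.
Reliability = 1219.51 / 1698.75 = 0.7179.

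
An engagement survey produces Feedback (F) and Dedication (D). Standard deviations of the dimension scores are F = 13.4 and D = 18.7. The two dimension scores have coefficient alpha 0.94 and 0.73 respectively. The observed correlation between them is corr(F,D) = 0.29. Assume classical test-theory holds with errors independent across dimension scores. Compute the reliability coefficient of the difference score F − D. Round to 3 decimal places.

Var(F−D) = 13.4² + 18.7² − 2·13.4·18.7·0.29 = 529.25 − 145.336 = 383.914.
With uncorrelated errors the cross-covariances are all true-score covariance, so they carry over unchanged; only the diagonal terms shrink to ρᵢσᵢ².
True-score variance = [13.4²·0.94 + 18.7²·0.73] − 145.336 = 424.06 − 145.336 = 278.724.
Reliability = 278.724 / 383.914 = 0.726.

0.726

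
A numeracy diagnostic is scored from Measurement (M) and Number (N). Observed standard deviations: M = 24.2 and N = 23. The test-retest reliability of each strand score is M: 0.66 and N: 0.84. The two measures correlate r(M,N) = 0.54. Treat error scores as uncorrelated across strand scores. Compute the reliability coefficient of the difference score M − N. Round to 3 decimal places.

Var(M−N) = 24.2² + 23² − 2·24.2·23·0.54 = 1114.64 − 601.128 = 513.512.
Because errors are independent across components, Cov(Tᵢ,Tⱼ) = Cov(Xᵢ,Xⱼ); the off-diagonal part of the true-score variance is the same as above.
True-score variance = [24.2²·0.66 + 23²·0.84] − 601.128 = 830.882 − 601.128 = 229.754.
Reliability = 229.754 / 513.512 = 0.447.

0.447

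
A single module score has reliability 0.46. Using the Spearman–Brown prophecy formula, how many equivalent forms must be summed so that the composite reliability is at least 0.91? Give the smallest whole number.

12

k ≥ ρ*(1−ρ₁)/(ρ₁(1−ρ*)) = 0.91·0.54 / (0.46·0.09) = 11.870.
Smallest integer k = 12.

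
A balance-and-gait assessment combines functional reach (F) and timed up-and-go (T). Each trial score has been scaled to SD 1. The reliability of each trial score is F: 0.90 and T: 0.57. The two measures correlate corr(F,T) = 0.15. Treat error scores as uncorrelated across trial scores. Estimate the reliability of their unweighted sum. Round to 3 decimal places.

Var(F+T) = 2 + 2·[0.15] = 2 + 0.3 = 2.3.
Because errors are independent across components, Cov(Tᵢ,Tⱼ) = Cov(Xᵢ,Xⱼ); the off-diagonal part of the true-score variance is the same as above.
True-score variance = [0.90 + 0.57] + 0.3 = 1.47 + 0.3 = 1.77.
Reliability = 1.77 / 2.3 = 0.770.

0.770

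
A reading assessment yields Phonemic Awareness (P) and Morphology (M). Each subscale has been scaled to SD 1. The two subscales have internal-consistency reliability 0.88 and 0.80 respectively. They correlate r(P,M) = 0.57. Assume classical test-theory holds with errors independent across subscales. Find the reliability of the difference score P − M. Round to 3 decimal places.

Var(P−M) = 1 + 1 − 2·0.57 = 2 − 1.14 = 0.86.
Because errors are independent across components, Cov(Tᵢ,Tⱼ) = Cov(Xᵢ,Xⱼ); the off-diagonal part of the true-score variance is the same as above.
True-score variance = [0.88 + 0.80] − 1.14 = 1.68 − 1.14 = 0.54.
Reliability = 0.54 / 0.86 = 0.628.

0.628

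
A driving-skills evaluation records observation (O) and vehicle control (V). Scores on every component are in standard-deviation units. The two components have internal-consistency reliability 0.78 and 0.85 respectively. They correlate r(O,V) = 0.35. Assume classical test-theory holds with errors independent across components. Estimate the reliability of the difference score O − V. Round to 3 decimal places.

Var(O−V) = 1 + 1 − 2·0.35 = 2 − 0.7 = 1.3.
Under uncorrelated errors the observed covariances equal the true-score covariances, so only the own-variance terms attenuate.
True-score variance = [0.78 + 0.85] − 0.7 = 1.63 − 0.7 = 0.93.
Reliability = 0.93 / 1.3 = 0.715.

0.715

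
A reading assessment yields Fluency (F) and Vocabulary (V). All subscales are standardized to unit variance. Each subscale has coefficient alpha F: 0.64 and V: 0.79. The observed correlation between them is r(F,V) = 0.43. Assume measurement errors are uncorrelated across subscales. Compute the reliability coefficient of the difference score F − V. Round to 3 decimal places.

Var(F−V) = 1 + 1 − 2·0.43 = 2 − 0.86 = 1.14.
Under uncorrelated errors the observed covariances equal the true-score covariances, so only the own-variance terms attenuate.
True-score variance = [0.64 + 0.79] − 0.86 = 1.43 − 0.86 = 0.57.
Reliability = 0.57 / 1.14 = 0.500.

0.500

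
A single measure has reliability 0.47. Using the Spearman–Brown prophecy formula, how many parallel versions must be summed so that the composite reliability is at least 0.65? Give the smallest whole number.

3

k ≥ ρ*(1−ρ₁)/(ρ₁(1−ρ*)) = 0.65·0.53 / (0.47·0.35) = 2.094.
Smallest integer k = 3.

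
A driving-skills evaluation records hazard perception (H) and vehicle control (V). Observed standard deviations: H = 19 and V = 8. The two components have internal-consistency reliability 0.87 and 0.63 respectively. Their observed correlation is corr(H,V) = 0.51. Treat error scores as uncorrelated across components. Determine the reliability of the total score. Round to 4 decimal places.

Var(H+V) = 19² + 8² + 2·[19·8·0.51] = 425 + 155.04 = 580.04.
With uncorrelated errors the cross-covariances are all true-score covariance, so they carry over unchanged; only the diagonal terms shrink to ρᵢσᵢ².
True-score variance = [19²·0.87 + 8²·0.63] + 155.04 = 354.39 + 155.04 = 509.43.
Reliability = 509.43 / 580.04 = 0.8783.

0.8783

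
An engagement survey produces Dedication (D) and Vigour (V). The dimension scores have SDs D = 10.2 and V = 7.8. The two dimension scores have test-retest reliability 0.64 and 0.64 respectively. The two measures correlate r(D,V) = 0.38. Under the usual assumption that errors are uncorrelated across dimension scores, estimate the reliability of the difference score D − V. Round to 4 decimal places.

0.4315

Var(D−V) = 10.2² + 7.8² − 2·10.2·7.8·0.38 = 164.88 − 60.4656 = 104.414.
Under uncorrelated errors the observed covariances equal the true-score covariances, so only the own-variance terms attenuate.
True-score variance = [10.2²·0.64 + 7.8²·0.64] − 60.4656 = 105.523 − 60.4656 = 45.0576.
Reliability = 45.0576 / 104.414 = 0.4315.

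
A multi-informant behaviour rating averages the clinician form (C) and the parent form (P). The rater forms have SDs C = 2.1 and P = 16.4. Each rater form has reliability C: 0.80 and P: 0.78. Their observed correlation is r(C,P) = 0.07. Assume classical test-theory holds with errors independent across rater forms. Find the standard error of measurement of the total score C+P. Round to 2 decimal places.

7.75

Var(total) = 273.37 + 4.8216 = 278.192.
True-score variance = 213.317 + 4.8216 = 218.138, so reliability = 0.7841.
Error variance = 278.192 − 218.138 = 60.0532; SEM = √60.0532 = 7.75.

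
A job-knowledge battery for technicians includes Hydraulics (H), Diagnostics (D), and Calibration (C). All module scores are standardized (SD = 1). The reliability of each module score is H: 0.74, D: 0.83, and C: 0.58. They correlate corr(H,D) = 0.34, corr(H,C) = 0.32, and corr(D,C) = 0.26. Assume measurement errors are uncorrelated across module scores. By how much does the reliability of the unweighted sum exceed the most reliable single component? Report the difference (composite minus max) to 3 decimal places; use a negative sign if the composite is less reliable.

-0.006

Var(sum) = 3 + 1.84 = 4.84; true-score variance = 2.15 + 1.84 = 3.99; composite reliability = 0.8244.
Max component reliability = 0.8300.
Difference = 0.8244 − 0.8300 = -0.006.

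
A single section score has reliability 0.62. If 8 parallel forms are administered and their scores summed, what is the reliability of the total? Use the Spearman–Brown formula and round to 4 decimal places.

0.9288

ρ_k = kρ / (1 + (k−1)ρ) = 8·0.62 / (1 + 7·0.62) = 4.960 / 5.340 = 0.9288.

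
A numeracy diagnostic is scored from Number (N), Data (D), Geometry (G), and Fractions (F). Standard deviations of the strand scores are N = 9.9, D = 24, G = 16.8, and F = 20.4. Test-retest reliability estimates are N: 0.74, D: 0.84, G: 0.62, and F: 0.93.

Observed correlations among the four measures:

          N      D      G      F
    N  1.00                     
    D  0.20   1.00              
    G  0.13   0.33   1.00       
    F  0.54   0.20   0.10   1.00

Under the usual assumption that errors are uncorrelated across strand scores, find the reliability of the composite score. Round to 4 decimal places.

Var(N+D+G+F) = 9.9² + 24² + 16.8² + 20.4² + 2·[9.9·24·0.20 + 9.9·16.8·0.13 + 9.9·20.4·0.54 + 24·16.8·0.33 + 24·20.4·0.20 + 16.8·20.4·0.10] = 1372.41 + 886.896 = 2259.31.
Under uncorrelated errors the observed covariances equal the true-score covariances, so only the own-variance terms attenuate.
True-score variance = [9.9²·0.74 + 24²·0.84 + 16.8²·0.62 + 20.4²·0.93] + 886.896 = 1118.38 + 886.896 = 2005.28.
Reliability = 2005.28 / 2259.31 = 0.8876.

0.8876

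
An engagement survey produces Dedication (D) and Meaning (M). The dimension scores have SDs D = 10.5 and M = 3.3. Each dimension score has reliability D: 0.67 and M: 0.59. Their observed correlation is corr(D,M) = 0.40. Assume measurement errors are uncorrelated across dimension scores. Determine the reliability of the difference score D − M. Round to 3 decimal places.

0.563

Var(D−M) = 10.5² + 3.3² − 2·10.5·3.3·0.40 = 121.14 − 27.72 = 93.42.
Because errors are independent across components, Cov(Tᵢ,Tⱼ) = Cov(Xᵢ,Xⱼ); the off-diagonal part of the true-score variance is the same as above.
True-score variance = [10.5²·0.67 + 3.3²·0.59] − 27.72 = 80.2926 − 27.72 = 52.5726.
Reliability = 52.5726 / 93.42 = 0.563.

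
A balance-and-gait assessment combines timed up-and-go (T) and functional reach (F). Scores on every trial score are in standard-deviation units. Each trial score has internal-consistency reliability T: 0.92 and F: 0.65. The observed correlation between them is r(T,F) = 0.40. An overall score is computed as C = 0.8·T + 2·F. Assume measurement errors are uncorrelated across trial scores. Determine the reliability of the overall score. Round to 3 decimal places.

0.755

Var(C) = 0.8² + 2² + 2·[1.6·0.40] = 4.64 + 1.28 = 5.92.
Because errors are independent across components, Cov(Tᵢ,Tⱼ) = Cov(Xᵢ,Xⱼ); the off-diagonal part of the true-score variance is the same as above.
True-score variance = [0.8²·0.92 + 2²·0.65] + 1.28 = 3.1888 + 1.28 = 4.4688.
Reliability = 4.4688 / 5.92 = 0.755.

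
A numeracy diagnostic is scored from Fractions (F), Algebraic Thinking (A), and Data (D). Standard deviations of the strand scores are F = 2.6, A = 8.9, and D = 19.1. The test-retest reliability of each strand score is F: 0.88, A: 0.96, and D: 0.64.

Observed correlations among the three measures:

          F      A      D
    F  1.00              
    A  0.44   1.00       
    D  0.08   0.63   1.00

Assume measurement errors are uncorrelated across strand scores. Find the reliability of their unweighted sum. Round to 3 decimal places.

0.805

Var(F+A+D) = 2.6² + 8.9² + 19.1² + 2·[2.6·8.9·0.44 + 2.6·19.1·0.08 + 8.9·19.1·0.63] = 450.78 + 242.496 = 693.276.
Because errors are independent across components, Cov(Tᵢ,Tⱼ) = Cov(Xᵢ,Xⱼ); the off-diagonal part of the true-score variance is the same as above.
True-score variance = [2.6²·0.88 + 8.9²·0.96 + 19.1²·0.64] + 242.496 = 315.469 + 242.496 = 557.965.
Reliability = 557.965 / 693.276 = 0.805.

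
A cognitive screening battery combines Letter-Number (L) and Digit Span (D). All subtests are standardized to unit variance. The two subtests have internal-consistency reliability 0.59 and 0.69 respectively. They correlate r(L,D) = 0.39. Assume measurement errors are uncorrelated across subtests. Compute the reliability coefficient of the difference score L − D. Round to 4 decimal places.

0.4098

Var(L−D) = 1 + 1 − 2·0.39 = 2 − 0.78 = 1.22.
Because errors are independent across components, Cov(Tᵢ,Tⱼ) = Cov(Xᵢ,Xⱼ); the off-diagonal part of the true-score variance is the same as above.
True-score variance = [0.59 + 0.69] − 0.78 = 1.28 − 0.78 = 0.5.
Reliability = 0.5 / 1.22 = 0.4098.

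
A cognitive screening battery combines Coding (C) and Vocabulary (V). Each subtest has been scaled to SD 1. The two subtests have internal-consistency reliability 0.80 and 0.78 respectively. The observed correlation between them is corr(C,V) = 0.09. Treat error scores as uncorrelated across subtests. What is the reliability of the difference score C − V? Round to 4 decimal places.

0.7692

Var(C−V) = 1 + 1 − 2·0.09 = 2 − 0.18 = 1.82.
Because errors are independent across components, Cov(Tᵢ,Tⱼ) = Cov(Xᵢ,Xⱼ); the off-diagonal part of the true-score variance is the same as above.
True-score variance = [0.80 + 0.78] − 0.18 = 1.58 − 0.18 = 1.4.
Reliability = 1.4 / 1.82 = 0.7692.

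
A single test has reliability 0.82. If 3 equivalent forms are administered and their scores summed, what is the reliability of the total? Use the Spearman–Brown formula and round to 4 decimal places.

ρ_k = kρ / (1 + (k−1)ρ) = 3·0.82 / (1 + 2·0.82) = 2.460 / 2.640 = 0.9318.

0.9318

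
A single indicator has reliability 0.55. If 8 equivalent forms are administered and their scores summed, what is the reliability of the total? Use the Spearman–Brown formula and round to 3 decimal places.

0.907

ρ_k = kρ / (1 + (k−1)ρ) = 8·0.55 / (1 + 7·0.55) = 4.400 / 4.850 = 0.907.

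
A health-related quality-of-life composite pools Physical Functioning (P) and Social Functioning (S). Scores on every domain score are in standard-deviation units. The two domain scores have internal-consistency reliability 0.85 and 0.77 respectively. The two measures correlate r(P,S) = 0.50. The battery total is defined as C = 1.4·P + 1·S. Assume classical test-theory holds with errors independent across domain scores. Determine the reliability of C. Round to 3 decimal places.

0.880

Var(C) = 1.4² + 1 + 2·[1.4·0.50] = 2.96 + 1.4 = 4.36.
Because errors are independent across components, Cov(Tᵢ,Tⱼ) = Cov(Xᵢ,Xⱼ); the off-diagonal part of the true-score variance is the same as above.
True-score variance = [1.4²·0.85 + 0.77] + 1.4 = 2.436 + 1.4 = 3.836.
Reliability = 3.836 / 4.36 = 0.880.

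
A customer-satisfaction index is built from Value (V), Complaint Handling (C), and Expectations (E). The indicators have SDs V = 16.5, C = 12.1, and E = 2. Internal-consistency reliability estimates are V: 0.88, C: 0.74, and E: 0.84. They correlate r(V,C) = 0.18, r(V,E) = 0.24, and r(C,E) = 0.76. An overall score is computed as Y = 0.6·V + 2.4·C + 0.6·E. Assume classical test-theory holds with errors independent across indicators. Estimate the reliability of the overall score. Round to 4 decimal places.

Var(Y) = 0.6²·16.5² + 2.4²·12.1² + 0.6²·2² + 2·[1.44·16.5·12.1·0.18 + 0.36·16.5·2·0.24 + 1.44·12.1·2·0.76] = 942.772 + 162.17 = 1104.94.
Under uncorrelated errors the observed covariances equal the true-score covariances, so only the own-variance terms attenuate.
True-score variance = [0.6²·16.5²·0.88 + 2.4²·12.1²·0.74 + 0.6²·2²·0.84] + 162.17 = 711.516 + 162.17 = 873.686.
Reliability = 873.686 / 1104.94 = 0.7907.

0.7907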